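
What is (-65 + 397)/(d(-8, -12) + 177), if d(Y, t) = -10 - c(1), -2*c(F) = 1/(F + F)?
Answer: 1328/669 ≈ 1.9851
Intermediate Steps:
c(F) = -1/(4*F) (c(F) = -1/(2*(F + F)) = -1/(2*F)/2 = -1/(4*F))
d(Y, t) = -39/4 (d(Y, t) = -10 - (-1)/(4*1) = -10 - (-1)/4 = -10 - 1*(-¼) = -10 + ¼ = -39/4)
(-65 + 397)/(d(-8, -12) + 177) = (-65 + 397)/(-39/4 + 177) = 332/(669/4) = 332*(4/669) = 1328/669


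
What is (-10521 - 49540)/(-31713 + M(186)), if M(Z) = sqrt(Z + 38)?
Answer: 1904714493/1005714145 + 240244*sqrt(14)/1005714145 ≈ 1.8948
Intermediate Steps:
M(Z) = sqrt(38 + Z)
(-10521 - 49540)/(-31713 + M(186)) = (-10521 - 49540)/(-31713 + sqrt(38 + 186)) = -60061/(-31713 + sqrt(224)) = -60061/(-31713 + 4*sqrt(14))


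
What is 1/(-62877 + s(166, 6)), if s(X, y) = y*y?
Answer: -1/62841 ≈ -1.5913e-5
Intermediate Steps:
s(X, y) = y**2
1/(-62877 + s(166, 6)) = 1/(-62877 + 6**2) = 1/(-62877 + 36) = 1/(-62841) = -1/62841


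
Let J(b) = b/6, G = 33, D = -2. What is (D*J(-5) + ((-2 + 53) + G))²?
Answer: 66049/9 ≈ 7338.8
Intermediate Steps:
J(b) = b/6 (J(b) = b*(⅙) = b/6)
(D*J(-5) + ((-2 + 53) + G))² = (-(-5)/3 + ((-2 + 53) + 33))² = (-2*(-⅚) + (51 + 33))² = (5/3 + 84)² = (257/3)² = 66049/9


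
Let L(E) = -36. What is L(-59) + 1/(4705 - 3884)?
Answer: -29555/821 ≈ -35.999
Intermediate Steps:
L(-59) + 1/(4705 - 3884) = -36 + 1/(4705 - 3884) = -36 + 1/821 = -29555/821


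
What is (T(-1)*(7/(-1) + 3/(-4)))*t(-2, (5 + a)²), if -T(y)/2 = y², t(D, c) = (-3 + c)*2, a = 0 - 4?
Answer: -62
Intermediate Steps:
a = -4
t(D, c) = -6 + 2*c
T(y) = -2*y²
(T(-1)*(7/(-1) + 3/(-4)))*t(-2, (5 + a)²) = ((-2*(-1)²)*(7/(-1) + 3/(-4)))*(-6 + 2*(5 - 4)²) = ((-2*1)*(7*(-1) + 3*(-¼)))*(-6 + 2*1²) = (-2*(-7 - ¾))*(-6 + 2*1) = (-2*(-31/4))*(-6 + 2) = (31/2)*(-4) = -62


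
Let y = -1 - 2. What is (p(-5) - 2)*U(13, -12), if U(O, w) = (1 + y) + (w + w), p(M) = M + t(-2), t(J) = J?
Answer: 234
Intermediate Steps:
y = -3
p(M) = -2 + M (p(M) = M - 2 = -2 + M)
U(O, w) = -2 + 2*w (U(O, w) = (1 - 3) + (w + w) = -2 + 2*w)
(p(-5) - 2)*U(13, -12) = ((-2 - 5) - 2)*(-2 + 2*(-12)) = (-7 - 2)*(-2 - 24) = -9*(-26) = 234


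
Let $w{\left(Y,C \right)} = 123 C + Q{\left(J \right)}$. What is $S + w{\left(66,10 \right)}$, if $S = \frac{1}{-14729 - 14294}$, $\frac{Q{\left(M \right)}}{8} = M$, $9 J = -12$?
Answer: $\frac{106166131}{87069} \approx 1219.3$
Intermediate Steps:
$J = - \frac{4}{3}$ ($J = \frac{1}{9} \left(-12\right) = - \frac{4}{3} \approx -1.3333$)
$Q{\left(M \right)} = 8 M$
$w{\left(Y,C \right)} = - \frac{32}{3} + 123 C$ ($w{\left(Y,C \right)} = 123 C + 8 \left(- \frac{4}{3}\right) = 123 C - \frac{32}{3} = - \frac{32}{3} + 123 C$)
$S = - \frac{1}{29023}$ ($S = \frac{1}{-29023} = - \frac{1}{29023} \approx -3.4455 \cdot 10^{-5}$)
$S + w{\left(66,10 \right)} = - \frac{1}{29023} + \left(- \frac{32}{3} + 123 \cdot 10\right) = - \frac{1}{29023} + \left(- \frac{32}{3} + 1230\right) = - \frac{1}{29023} + \frac{3658}{3} = \frac{106166131}{87069}$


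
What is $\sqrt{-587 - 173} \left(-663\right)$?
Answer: $- 1326 i \sqrt{190} \approx - 18278.0 i$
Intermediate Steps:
$\sqrt{-587 - 173} \left(-663\right) = \sqrt{-760} \left(-663\right) = 2 i \sqrt{190} \left(-663\right) = - 1326 i \sqrt{190}$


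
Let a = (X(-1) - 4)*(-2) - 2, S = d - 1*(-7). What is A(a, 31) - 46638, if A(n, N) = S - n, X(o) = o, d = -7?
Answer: -46646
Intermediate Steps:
S = 0 (S = -7 - 1*(-7) = -7 + 7 = 0)
a = 8 (a = (-1 - 4)*(-2) - 2 = -5*(-2) - 2 = 10 - 2 = 8)
A(n, N) = -n (A(n, N) = 0 - n = -n)
A(a, 31) - 46638 = -1*8 - 46638 = -8 - 46638 = -46646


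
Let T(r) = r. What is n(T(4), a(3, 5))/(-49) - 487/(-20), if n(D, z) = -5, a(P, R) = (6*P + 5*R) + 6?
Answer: 23963/980 ≈ 24.452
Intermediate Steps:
a(P, R) = 6 + 5*R + 6*P (a(P, R) = (5*R + 6*P) + 6 = 6 + 5*R + 6*P)
n(T(4), a(3, 5))/(-49) - 487/(-20) = -5/(-49) - 487/(-20) = -5*(-1/49) - 487*(-1/20) = 5/49 + 487/20 = 23963/980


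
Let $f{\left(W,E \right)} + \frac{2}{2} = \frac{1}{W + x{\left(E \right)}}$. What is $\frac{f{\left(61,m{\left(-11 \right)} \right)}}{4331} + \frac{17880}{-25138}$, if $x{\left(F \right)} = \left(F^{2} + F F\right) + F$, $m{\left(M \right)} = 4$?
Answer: $- \frac{3756963204}{5280324883} \approx -0.7115$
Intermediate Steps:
$x{\left(F \right)} = F + 2 F^{2}$ ($x{\left(F \right)} = \left(F^{2} + F^{2}\right) + F = 2 F^{2} + F = F + 2 F^{2}$)
$f{\left(W,E \right)} = -1 + \frac{1}{W + E \left(1 + 2 E\right)}$
$\frac{f{\left(61,m{\left(-11 \right)} \right)}}{4331} + \frac{17880}{-25138} = \frac{\frac{1}{61 + 4 \left(1 + 2 \cdot 4\right)} \left(1 - 61 - 4 \left(1 + 2 \cdot 4\right)\right)}{4331} + \frac{17880}{-25138} = \frac{1 - 61 - 4 \left(1 + 8\right)}{61 + 4 \left(1 + 8\right)} \frac{1}{4331} + 17880 \left(- \frac{1}{25138}\right) = \frac{1 - 61 - 4 \cdot 9}{61 + 4 \cdot 9} \cdot \frac{1}{4331} - \frac{8940}{12569} = \frac{1 - 61 - 36}{61 + 36} \cdot \frac{1}{4331} - \frac{8940}{12569} = \frac{1}{97} \left(-96\right) \frac{1}{4331} - \frac{8940}{12569} = \left(- \frac{96}{97}\right) \frac{1}{4331} - \frac{8940}{12569} = - \frac{96}{420107} - \frac{8940}{12569} = - \frac{3756963204}{5280324883}$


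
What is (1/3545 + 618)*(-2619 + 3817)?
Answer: 2624591578/3545 ≈ 7.4036e+5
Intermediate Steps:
(1/3545 + 618)*(-2619 + 3817) = (1/3545 + 618)*1198 = (2190811/3545)*1198 = 2624591578/3545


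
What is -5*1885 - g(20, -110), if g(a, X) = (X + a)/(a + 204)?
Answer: -1055555/112 ≈ -9424.6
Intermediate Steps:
g(a, X) = (X + a)/(204 + a)
-5*1885 - g(20, -110) = -5*1885 - (-110 + 20)/(204 + 20) = -9425 - (-90)/224 = -9425 - 1*(-45/112) = -9425 + 45/112 = -1055555/112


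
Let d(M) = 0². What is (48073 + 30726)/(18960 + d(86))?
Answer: 78799/18960 ≈ 4.1561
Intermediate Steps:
d(M) = 0
(48073 + 30726)/(18960 + d(86)) = (48073 + 30726)/(18960 + 0) = 78799/18960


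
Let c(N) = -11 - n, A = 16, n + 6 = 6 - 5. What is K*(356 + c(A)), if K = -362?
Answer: -126700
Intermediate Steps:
n = -5 (n = -6 + (6 - 5) = -6 + 1 = -5)
c(N) = -6 (c(N) = -11 - 1*(-5) = -11 + 5 = -6)
K*(356 + c(A)) = -362*(356 - 6) = -362*350 = -126700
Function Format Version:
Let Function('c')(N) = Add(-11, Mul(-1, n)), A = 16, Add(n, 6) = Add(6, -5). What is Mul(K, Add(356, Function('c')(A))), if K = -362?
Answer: -126700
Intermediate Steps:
n = -5 (n = Add(-6, Add(6, -5)) = Add(-6, 1) = -5)
Function('c')(N) = -6 (Function('c')(N) = Add(-11, Mul(-1, -5)) = Add(-11, 5) = -6)
Mul(K, Add(356, Function('c')(A))) = Mul(-362, Add(356, -6)) = Mul(-362, 350) = -126700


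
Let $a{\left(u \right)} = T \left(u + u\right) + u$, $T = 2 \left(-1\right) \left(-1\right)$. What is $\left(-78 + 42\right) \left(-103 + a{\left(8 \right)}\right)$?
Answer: $2268$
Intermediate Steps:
$T = 2$ ($T = \left(-2\right) \left(-1\right) = 2$)
$a{\left(u \right)} = 5 u$ ($a{\left(u \right)} = 2 \left(u + u\right) + u = 2 \cdot 2 u + u = 4 u + u = 5 u$)
$\left(-78 + 42\right) \left(-103 + a{\left(8 \right)}\right) = \left(-78 + 42\right) \left(-103 + 5 \cdot 8\right) = - 36 \left(-103 + 40\right) = \left(-36\right) \left(-63\right) = 2268$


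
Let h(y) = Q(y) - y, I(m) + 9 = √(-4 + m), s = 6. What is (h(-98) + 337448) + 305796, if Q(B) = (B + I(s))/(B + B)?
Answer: 126095139/196 - √2/196 ≈ 6.4334e+5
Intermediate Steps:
I(m) = -9 + √(-4 + m)
Q(B) = (-9 + B + √2)/(2*B) (Q(B) = (B + (-9 + √(-4 + 6)))/(B + B) = (B + (-9 + √2))/((2*B)) = (-9 + B + √2)*(1/(2*B)) = (-9 + B + √2)/(2*B))
h(y) = -y + (-9 + y + √2)/(2*y) (h(y) = (-9 + y + √2)/(2*y) - y = -y + (-9 + y + √2)/(2*y))
(h(-98) + 337448) + 305796 = ((½)*(-9 - 98 + √2 - 2*(-98)²)/(-98) + 337448) + 305796 = ((½)*(-1/98)*(-9 - 98 + √2 - 2*9604) + 337448) + 305796 = ((½)*(-1/98)*(-9 - 98 + √2 - 19208) + 337448) + 305796 = ((½)*(-1/98)*(-19315 + √2) + 337448) + 305796 = ((19315/196 - √2/196) + 337448) + 305796 = (66159123/196 - √2/196) + 305796 = 126095139/196 - √2/196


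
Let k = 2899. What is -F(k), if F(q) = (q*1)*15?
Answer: -43485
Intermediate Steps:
F(q) = 15*q (F(q) = q*15 = 15*q)
-F(k) = -15*2899 = -1*43485 = -43485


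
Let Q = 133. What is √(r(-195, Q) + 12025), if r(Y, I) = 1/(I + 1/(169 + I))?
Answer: √2155666832851/13389 ≈ 109.66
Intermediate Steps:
√(r(-195, Q) + 12025) = √((169 + 133)/(1 + 133² + 169*133) + 12025) = √(302/(1 + 17689 + 22477) + 12025) = √(302/40167 + 12025) = √(483008477/40167) = √2155666832851/13389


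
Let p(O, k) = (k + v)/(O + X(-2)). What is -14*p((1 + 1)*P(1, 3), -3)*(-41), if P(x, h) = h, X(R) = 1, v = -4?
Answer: -574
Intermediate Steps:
p(O, k) = (-4 + k)/(1 + O) (p(O, k) = (k - 4)/(O + 1) = (-4 + k)/(1 + O))
-14*p((1 + 1)*P(1, 3), -3)*(-41) = -14*(-4 - 3)/(1 + (1 + 1)*3)*(-41) = -14*(-7)/(1 + 2*3)*(-41) = -14*(-7)/(1 + 6)*(-41) = -14*(-7)/7*(-41) = -2*(-7)*(-41) = -14*(-1)*(-41) = 14*(-41) = -574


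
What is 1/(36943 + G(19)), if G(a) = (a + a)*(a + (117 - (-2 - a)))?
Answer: 1/42909 ≈ 2.3305e-5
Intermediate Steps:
G(a) = 2*a*(119 + 2*a) (G(a) = (2*a)*(a + (117 + (2 + a))) = (2*a)*(a + (119 + a)) = (2*a)*(119 + 2*a) = 2*a*(119 + 2*a))
1/(36943 + G(19)) = 1/(36943 + 2*19*(119 + 2*19)) = 1/(36943 + 2*19*(119 + 38)) = 1/(36943 + 2*19*157) = 1/(36943 + 5966) = 1/42909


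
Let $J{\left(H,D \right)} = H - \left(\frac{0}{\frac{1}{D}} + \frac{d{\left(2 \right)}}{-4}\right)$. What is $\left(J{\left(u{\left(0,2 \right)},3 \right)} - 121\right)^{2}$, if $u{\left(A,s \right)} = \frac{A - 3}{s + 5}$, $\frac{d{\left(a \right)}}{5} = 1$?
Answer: $\frac{11323225}{784} \approx 14443.0$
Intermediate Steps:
$d{\left(a \right)} = 5$ ($d{\left(a \right)} = 5 \cdot 1 = 5$)
$u{\left(A,s \right)} = \frac{-3 + A}{5 + s}$
$J{\left(H,D \right)} = \frac{5}{4} + H$ ($J{\left(H,D \right)} = H - \left(\frac{0}{\frac{1}{D}} + \frac{5}{-4}\right) = H - \left(0 D + 5 \left(- \frac{1}{4}\right)\right) = H - \left(0 - \frac{5}{4}\right) = H - - \frac{5}{4} = H + \frac{5}{4} = \frac{5}{4} + H$)
$\left(J{\left(u{\left(0,2 \right)},3 \right)} - 121\right)^{2} = \left(\left(\frac{5}{4} + \frac{-3 + 0}{5 + 2}\right) - 121\right)^{2} = \left(\left(\frac{5}{4} + \frac{1}{7} \left(-3\right)\right) - 121\right)^{2} = \left(\left(\frac{5}{4} - \frac{3}{7}\right) - 121\right)^{2} = \left(\frac{23}{28} - 121\right)^{2} = \left(- \frac{3365}{28}\right)^{2} = \frac{11323225}{784}$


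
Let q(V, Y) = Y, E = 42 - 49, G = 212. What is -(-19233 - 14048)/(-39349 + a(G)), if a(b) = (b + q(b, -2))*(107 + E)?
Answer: -33281/18349 ≈ -1.8138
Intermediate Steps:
E = -7
a(b) = -200 + 100*b (a(b) = (b - 2)*(107 - 7) = (-2 + b)*100 = -200 + 100*b)
-(-19233 - 14048)/(-39349 + a(G)) = -(-19233 - 14048)/(-39349 + (-200 + 100*212)) = -(-33281)/(-39349 + (-200 + 21200)) = -(-33281)/(-39349 + 21000) = -(-33281)/(-18349) = -(-33281)*(-1)/18349 = -1*33281/18349 = -33281/18349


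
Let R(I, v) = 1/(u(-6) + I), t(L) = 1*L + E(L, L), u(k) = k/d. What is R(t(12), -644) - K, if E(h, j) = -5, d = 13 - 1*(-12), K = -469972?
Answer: 79425293/169 ≈ 4.6997e+5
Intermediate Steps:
d = 25 (d = 13 + 12 = 25)
u(k) = k/25
t(L) = -5 + L (t(L) = 1*L - 5 = L - 5 = -5 + L)
R(I, v) = 1/(-6/25 + I) (R(I, v) = 1/((1/25)*(-6) + I) = 1/(-6/25 + I))
R(t(12), -644) - K = 25/(-6 + 25*(-5 + 12)) - 1*(-469972) = 25/(-6 + 25*7) + 469972 = 25/(-6 + 175) + 469972 = 25/169 + 469972 = 79425293/169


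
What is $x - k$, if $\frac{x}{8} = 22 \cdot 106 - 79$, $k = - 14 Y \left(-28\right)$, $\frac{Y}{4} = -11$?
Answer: $35272$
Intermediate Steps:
$Y = -44$ ($Y = 4 \left(-11\right) = -44$)
$k = -17248$ ($k = \left(-14\right) \left(-44\right) \left(-28\right) = 616 \left(-28\right) = -17248$)
$x = 18024$ ($x = 8 \left(22 \cdot 106 - 79\right) = 8 \left(2332 - 79\right) = 8 \cdot 2253 = 18024$)
$x - k = 18024 - -17248 = 18024 + 17248 = 35272$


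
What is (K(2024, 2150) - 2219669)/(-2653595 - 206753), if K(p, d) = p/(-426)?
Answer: 472790509/609254124 ≈ 0.77602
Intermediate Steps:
K(p, d) = -p/426 (K(p, d) = p*(-1/426) = -p/426)
(K(2024, 2150) - 2219669)/(-2653595 - 206753) = (-1/426*2024 - 2219669)/(-2653595 - 206753) = (-1012/213 - 2219669)/(-2860348) = -472790509/213*(-1/2860348) = 472790509/609254124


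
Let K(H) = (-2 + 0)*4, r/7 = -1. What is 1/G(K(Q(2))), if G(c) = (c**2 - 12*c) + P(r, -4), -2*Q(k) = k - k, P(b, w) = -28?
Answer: 1/132 ≈ 0.0075758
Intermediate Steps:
r = -7 (r = 7*(-1) = -7)
Q(k) = 0 (Q(k) = -(k - k)/2 = -1/2*0 = 0)
K(H) = -8 (K(H) = -2*4 = -8)
G(c) = -28 + c**2 - 12*c (G(c) = (c**2 - 12*c) - 28 = -28 + c**2 - 12*c)
1/G(K(Q(2))) = 1/(-28 + (-8)**2 - 12*(-8)) = 1/(-28 + 64 + 96) = 1/132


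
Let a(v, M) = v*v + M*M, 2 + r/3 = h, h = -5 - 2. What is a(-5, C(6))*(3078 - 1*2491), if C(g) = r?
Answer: 442598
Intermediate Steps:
h = -7
r = -27 (r = -6 + 3*(-7) = -6 - 21 = -27)
C(g) = -27
a(v, M) = M**2 + v**2 (a(v, M) = v**2 + M**2 = M**2 + v**2)
a(-5, C(6))*(3078 - 1*2491) = ((-27)**2 + (-5)**2)*(3078 - 1*2491) = (729 + 25)*(3078 - 2491) = 754*587 = 442598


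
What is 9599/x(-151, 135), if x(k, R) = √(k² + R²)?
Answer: 9599*√41026/41026 ≈ 47.391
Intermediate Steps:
x(k, R) = √(R² + k²)
9599/x(-151, 135) = 9599/(√(135² + (-151)²)) = 9599/(√(18225 + 22801)) = 9599/(√41026) = 9599*(√41026/41026) = 9599*√41026/41026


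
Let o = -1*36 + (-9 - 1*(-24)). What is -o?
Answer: 21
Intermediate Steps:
o = -21 (o = -36 + (-9 + 24) = -36 + 15 = -21)
-o = -1*(-21) = 21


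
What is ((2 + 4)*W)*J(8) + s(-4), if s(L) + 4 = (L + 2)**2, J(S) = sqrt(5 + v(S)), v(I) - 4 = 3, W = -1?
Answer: -12*sqrt(3) ≈ -20.785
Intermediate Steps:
v(I) = 7 (v(I) = 4 + 3 = 7)
J(S) = 2*sqrt(3) (J(S) = sqrt(5 + 7) = sqrt(12) = 2*sqrt(3))
s(L) = -4 + (2 + L)**2 (s(L) = -4 + (L + 2)**2 = -4 + (2 + L)**2)
((2 + 4)*W)*J(8) + s(-4) = ((2 + 4)*(-1))*(2*sqrt(3)) - 4*(4 - 4) = (6*(-1))*(2*sqrt(3)) - 4*0 = -12*sqrt(3) + 0 = -12*sqrt(3)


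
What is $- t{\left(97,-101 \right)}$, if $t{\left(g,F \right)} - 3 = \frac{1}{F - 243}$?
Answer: $- \frac{1031}{344} \approx -2.9971$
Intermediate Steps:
$t{\left(g,F \right)} = 3 + \frac{1}{-243 + F}$ ($t{\left(g,F \right)} = 3 + \frac{1}{F - 243} = 3 + \frac{1}{-243 + F}$)
$- t{\left(97,-101 \right)} = - \frac{-728 + 3 \left(-101\right)}{-243 - 101} = - \frac{-728 - 303}{-344} = - \frac{\left(-1\right) \left(-1031\right)}{344} = \left(-1\right) \frac{1031}{344} = - \frac{1031}{344}$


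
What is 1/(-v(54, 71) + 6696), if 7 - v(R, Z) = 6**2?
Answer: 1/6725 ≈ 0.00014870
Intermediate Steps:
v(R, Z) = -29 (v(R, Z) = 7 - 1*6**2 = 7 - 1*36 = 7 - 36 = -29)
1/(-v(54, 71) + 6696) = 1/(-1*(-29) + 6696) = 1/(29 + 6696) = 1/6725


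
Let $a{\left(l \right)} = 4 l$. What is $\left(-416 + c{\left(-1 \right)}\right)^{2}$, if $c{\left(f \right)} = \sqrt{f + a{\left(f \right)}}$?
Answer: $\left(416 - i \sqrt{5}\right)^{2} \approx 1.7305 \cdot 10^{5} - 1860.0 i$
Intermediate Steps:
$c{\left(f \right)} = \sqrt{5} \sqrt{f}$ ($c{\left(f \right)} = \sqrt{f + 4 f} = \sqrt{5 f} = \sqrt{5} \sqrt{f}$)
$\left(-416 + c{\left(-1 \right)}\right)^{2} = \left(-416 + \sqrt{5} \sqrt{-1}\right)^{2} = \left(-416 + \sqrt{5} i\right)^{2} = \left(-416 + i \sqrt{5}\right)^{2}$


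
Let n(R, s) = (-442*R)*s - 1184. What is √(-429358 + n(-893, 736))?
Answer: √290073074 ≈ 17032.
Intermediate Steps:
n(R, s) = -1184 - 442*R*s (n(R, s) = -442*R*s - 1184 = -1184 - 442*R*s)
√(-429358 + n(-893, 736)) = √(-429358 + (-1184 - 442*(-893)*736)) = √(-429358 + (-1184 + 290503616)) = √(-429358 + 290502432) = √290073074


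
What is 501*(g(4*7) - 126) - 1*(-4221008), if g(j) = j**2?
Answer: 4550666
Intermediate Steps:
501*(g(4*7) - 126) - 1*(-4221008) = 501*((4*7)**2 - 126) - 1*(-4221008) = 501*(28**2 - 126) + 4221008 = 501*(784 - 126) + 4221008 = 501*658 + 4221008 = 329658 + 4221008 = 4550666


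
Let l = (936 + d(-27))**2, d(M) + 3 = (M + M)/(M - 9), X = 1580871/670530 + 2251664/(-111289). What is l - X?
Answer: 43445689590394529/49748408780 ≈ 8.7331e+5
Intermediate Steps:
X = -444624903067/24874204390 (X = 1580871*(1/670530) + 2251664*(-1/111289) = 526957/223510 - 2251664/111289 = -444624903067/24874204390 ≈ -17.875)
d(M) = -3 + 2*M/(-9 + M) (d(M) = -3 + (M + M)/(M - 9) = -3 + (2*M)/(-9 + M) = -3 + 2*M/(-9 + M))
l = 3493161/4 (l = (936 + (27 - 1*(-27))/(-9 - 27))**2 = (936 + (27 + 27)/(-36))**2 = (936 - 1/36*54)**2 = (936 - 3/2)**2 = (1869/2)**2 = 3493161/4 ≈ 8.7329e+5)
l - X = 3493161/4 - 1*(-444624903067/24874204390) = 3493161/4 + 444624903067/24874204390 = 43445689590394529/49748408780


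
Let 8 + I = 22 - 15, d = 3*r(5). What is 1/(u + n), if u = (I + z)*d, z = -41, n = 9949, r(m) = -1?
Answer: 1/10075 ≈ 9.9256e-5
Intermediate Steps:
d = -3 (d = 3*(-1) = -3)
I = -1 (I = -8 + (22 - 15) = -8 + 7 = -1)
u = 126 (u = (-1 - 41)*(-3) = -42*(-3) = 126)
1/(u + n) = 1/(126 + 9949) = 1/10075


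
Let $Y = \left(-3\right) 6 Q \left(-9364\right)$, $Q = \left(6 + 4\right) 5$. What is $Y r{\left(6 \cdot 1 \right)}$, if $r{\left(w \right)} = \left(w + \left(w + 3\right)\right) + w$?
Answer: $176979600$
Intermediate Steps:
$Q = 50$ ($Q = 10 \cdot 5 = 50$)
$r{\left(w \right)} = 3 + 3 w$ ($r{\left(w \right)} = \left(w + \left(3 + w\right)\right) + w = \left(3 + 2 w\right) + w = 3 + 3 w$)
$Y = 8427600$ ($Y = \left(-3\right) 6 \cdot 50 \left(-9364\right) = \left(-18\right) 50 \left(-9364\right) = \left(-900\right) \left(-9364\right) = 8427600$)
$Y r{\left(6 \cdot 1 \right)} = 8427600 \left(3 + 3 \cdot 6 \cdot 1\right) = 8427600 \left(3 + 3 \cdot 6\right) = 8427600 \left(3 + 18\right) = 8427600 \cdot 21 = 176979600$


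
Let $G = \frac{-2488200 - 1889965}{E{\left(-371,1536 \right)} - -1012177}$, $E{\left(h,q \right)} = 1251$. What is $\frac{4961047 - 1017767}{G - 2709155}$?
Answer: $- \frac{799246072768}{549107582301} \approx -1.4555$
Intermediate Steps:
$G = - \frac{4378165}{1013428}$ ($G = \frac{-2488200 - 1889965}{1251 - -1012177} = - \frac{4378165}{1251 + 1012177} = - \frac{4378165}{1013428} \approx -4.3202$)
$\frac{4961047 - 1017767}{G - 2709155} = \frac{4961047 - 1017767}{- \frac{4378165}{1013428} - 2709155} = \frac{3943280}{- \frac{2745537911505}{1013428}} = 3943280 \left(- \frac{1013428}{2745537911505}\right) = - \frac{799246072768}{549107582301}$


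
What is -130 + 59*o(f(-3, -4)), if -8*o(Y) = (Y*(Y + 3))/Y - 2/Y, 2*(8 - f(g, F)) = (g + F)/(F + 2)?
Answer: -156687/800 ≈ -195.86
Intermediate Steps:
f(g, F) = 8 - (F + g)/(2*(2 + F)) (f(g, F) = 8 - (g + F)/(2*(F + 2)) = 8 - (F + g)/(2*(2 + F)))
o(Y) = -3/8 - Y/8 + 1/(4*Y) (o(Y) = -((Y*(Y + 3))/Y - 2/Y)/8 = -((Y*(3 + Y))/Y - 2/Y)/8 = -((3 + Y) - 2/Y)/8 = -(3 + Y - 2/Y)/8 = -3/8 - Y/8 + 1/(4*Y))
-130 + 59*o(f(-3, -4)) = -130 + 59*((2 - (32 - 1*(-3) + 15*(-4))/(2*(2 - 4))*(3 + (32 - 1*(-3) + 15*(-4))/(2*(2 - 4))))/(8*(((32 - 1*(-3) + 15*(-4))/(2*(2 - 4)))))) = -130 + 59*((2 - (½)*(32 + 3 - 60)/(-2)*(3 + (½)*(32 + 3 - 60)/(-2)))/(8*(((½)*(32 + 3 - 60)/(-2))))) = -130 + 59*((2 - (½)*(-½)*(-25)*(3 + (½)*(-½)*(-25)))/(8*(((½)*(-½)*(-25))))) = -130 + 59*((2 - 1*25/4*(3 + 25/4))/(8*(25/4))) = -130 + 59*((⅛)*(4/25)*(2 - 1*25/4*37/4)) = -130 + 59*((⅛)*(4/25)*(2 - 925/16)) = -130 + 59*((⅛)*(4/25)*(-893/16)) = -130 + 59*(-893/800) = -130 - 52687/800 = -156687/800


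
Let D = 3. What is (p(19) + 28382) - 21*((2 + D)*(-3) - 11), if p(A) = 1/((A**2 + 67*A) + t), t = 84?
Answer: 49698305/1718 ≈ 28928.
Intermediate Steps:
p(A) = 1/(84 + A**2 + 67*A) (p(A) = 1/((A**2 + 67*A) + 84) = 1/(84 + A**2 + 67*A))
(p(19) + 28382) - 21*((2 + D)*(-3) - 11) = (1/(84 + 19**2 + 67*19) + 28382) - 21*((2 + 3)*(-3) - 11) = (1/(84 + 361 + 1273) + 28382) - 21*(5*(-3) - 11) = (1/1718 + 28382) - 21*(-15 - 11) = (1/1718 + 28382) - 21*(-26) = 48760277/1718 + 546 = 49698305/1718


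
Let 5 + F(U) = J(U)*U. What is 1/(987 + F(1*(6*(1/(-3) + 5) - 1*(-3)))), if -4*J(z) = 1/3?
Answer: 12/11753 ≈ 0.0010210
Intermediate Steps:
J(z) = -1/12 (J(z) = -¼/3 = -¼*⅓ = -1/12)
F(U) = -5 - U/12
1/(987 + F(1*(6*(1/(-3) + 5) - 1*(-3)))) = 1/(987 + (-5 - (6*(1/(-3) + 5) - 1*(-3))/12)) = 1/(987 + (-5 - (6*(-⅓ + 5) + 3)/12)) = 1/(987 + (-5 - (6*(14/3) + 3)/12)) = 1/(987 + (-5 - (28 + 3)/12)) = 1/(987 + (-5 - 31/12)) = 1/(987 - 91/12) = 1/(11753/12) = 12/11753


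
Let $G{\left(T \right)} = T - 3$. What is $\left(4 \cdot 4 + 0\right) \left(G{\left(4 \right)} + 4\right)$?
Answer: $80$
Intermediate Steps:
$G{\left(T \right)} = -3 + T$
$\left(4 \cdot 4 + 0\right) \left(G{\left(4 \right)} + 4\right) = \left(4 \cdot 4 + 0\right) \left(\left(-3 + 4\right) + 4\right) = \left(16 + 0\right) \left(1 + 4\right) = 16 \cdot 5 = 80$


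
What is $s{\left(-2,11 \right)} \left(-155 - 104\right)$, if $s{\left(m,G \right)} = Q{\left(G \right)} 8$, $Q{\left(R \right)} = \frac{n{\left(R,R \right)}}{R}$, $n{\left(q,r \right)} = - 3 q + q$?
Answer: $4144$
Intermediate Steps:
$n{\left(q,r \right)} = - 2 q$
$Q{\left(R \right)} = -2$ ($Q{\left(R \right)} = \frac{\left(-2\right) R}{R} = -2$)
$s{\left(m,G \right)} = -16$ ($s{\left(m,G \right)} = \left(-2\right) 8 = -16$)
$s{\left(-2,11 \right)} \left(-155 - 104\right) = - 16 \left(-155 - 104\right) = \left(-16\right) \left(-259\right) = 4144$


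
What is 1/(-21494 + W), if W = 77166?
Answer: 1/55672 ≈ 1.7962e-5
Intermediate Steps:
1/(-21494 + W) = 1/(-21494 + 77166) = 1/55672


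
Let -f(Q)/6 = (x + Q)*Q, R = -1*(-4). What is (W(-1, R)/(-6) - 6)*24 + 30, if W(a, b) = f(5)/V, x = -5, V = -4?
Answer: -114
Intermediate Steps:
R = 4
f(Q) = -6*Q*(-5 + Q) (f(Q) = -6*(-5 + Q)*Q = -6*Q*(-5 + Q))
W(a, b) = 0 (W(a, b) = (6*5*(5 - 1*5))/(-4) = (6*5*(5 - 5))*(-¼) = (6*5*0)*(-¼) = 0*(-¼) = 0)
(W(-1, R)/(-6) - 6)*24 + 30 = (0/(-6) - 6)*24 + 30 = (0*(-⅙) - 6)*24 + 30 = (0 - 6)*24 + 30 = -6*24 + 30 = -144 + 30 = -114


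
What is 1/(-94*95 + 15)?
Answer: -1/8915 ≈ -0.00011217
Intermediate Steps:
1/(-94*95 + 15) = 1/(-8930 + 15) = 1/(-8915) = -1/8915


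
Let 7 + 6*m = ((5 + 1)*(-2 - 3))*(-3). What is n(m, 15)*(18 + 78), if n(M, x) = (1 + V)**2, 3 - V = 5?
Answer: 96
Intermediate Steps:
V = -2 (V = 3 - 1*5 = 3 - 5 = -2)
m = 83/6 (m = -7/6 + (((5 + 1)*(-2 - 3))*(-3))/6 = -7/6 + ((6*(-5))*(-3))/6 = -7/6 + (-30*(-3))/6 = -7/6 + (1/6)*90 = -7/6 + 15 = 83/6 ≈ 13.833)
n(M, x) = 1 (n(M, x) = (1 - 2)**2 = (-1)**2 = 1)
n(m, 15)*(18 + 78) = 1*(18 + 78) = 1*96 = 96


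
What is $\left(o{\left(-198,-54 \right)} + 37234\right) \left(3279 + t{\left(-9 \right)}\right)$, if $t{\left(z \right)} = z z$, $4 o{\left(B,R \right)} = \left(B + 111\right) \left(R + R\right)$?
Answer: $132998880$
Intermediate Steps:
$o{\left(B,R \right)} = \frac{R \left(111 + B\right)}{2}$ ($o{\left(B,R \right)} = \frac{\left(B + 111\right) \left(R + R\right)}{4} = \frac{\left(111 + B\right) 2 R}{4} = \frac{2 R \left(111 + B\right)}{4} = \frac{R \left(111 + B\right)}{2}$)
$t{\left(z \right)} = z^{2}$
$\left(o{\left(-198,-54 \right)} + 37234\right) \left(3279 + t{\left(-9 \right)}\right) = \left(\frac{1}{2} \left(-54\right) \left(111 - 198\right) + 37234\right) \left(3279 + \left(-9\right)^{2}\right) = \left(\frac{1}{2} \left(-54\right) \left(-87\right) + 37234\right) \left(3279 + 81\right) = \left(2349 + 37234\right) 3360 = 39583 \cdot 3360 = 132998880$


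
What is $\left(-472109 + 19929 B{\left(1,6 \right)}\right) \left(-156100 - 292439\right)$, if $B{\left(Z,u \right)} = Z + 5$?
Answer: $158125696365$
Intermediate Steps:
$B{\left(Z,u \right)} = 5 + Z$
$\left(-472109 + 19929 B{\left(1,6 \right)}\right) \left(-156100 - 292439\right) = \left(-472109 + 19929 \left(5 + 1\right)\right) \left(-156100 - 292439\right) = \left(-472109 + 19929 \cdot 6\right) \left(-448539\right) = \left(-472109 + 119574\right) \left(-448539\right) = \left(-352535\right) \left(-448539\right) = 158125696365$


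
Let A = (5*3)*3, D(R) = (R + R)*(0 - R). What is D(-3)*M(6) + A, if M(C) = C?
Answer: -63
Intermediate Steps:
D(R) = -2*R² (D(R) = (2*R)*(-R) = -2*R²)
A = 45 (A = 15*3 = 45)
D(-3)*M(6) + A = -2*(-3)²*6 + 45 = -2*9*6 + 45 = -18*6 + 45 = -108 + 45 = -63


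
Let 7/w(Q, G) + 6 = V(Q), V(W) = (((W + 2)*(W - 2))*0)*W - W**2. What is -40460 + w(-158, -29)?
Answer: -1010286207/24970 ≈ -40460.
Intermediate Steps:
V(W) = -W**2 (V(W) = (((2 + W)*(-2 + W))*0)*W - W**2 = (((-2 + W)*(2 + W))*0)*W - W**2 = 0*W - W**2 = 0 - W**2 = -W**2)
w(Q, G) = 7/(-6 - Q**2)
-40460 + w(-158, -29) = -40460 - 7/(6 + (-158)**2) = -40460 - 7/(6 + 24964) = -40460 - 7/24970 = -1010286207/24970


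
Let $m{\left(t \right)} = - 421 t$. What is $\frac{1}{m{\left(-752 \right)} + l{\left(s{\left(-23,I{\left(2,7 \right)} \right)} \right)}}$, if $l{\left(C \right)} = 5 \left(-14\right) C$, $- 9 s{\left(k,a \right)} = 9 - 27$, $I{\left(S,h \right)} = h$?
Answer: $\frac{1}{316452} \approx 3.16 \cdot 10^{-6}$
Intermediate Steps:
$s{\left(k,a \right)} = 2$ ($s{\left(k,a \right)} = - \frac{9 - 27}{9} = \left(- \frac{1}{9}\right) \left(-18\right) = 2$)
$l{\left(C \right)} = - 70 C$
$\frac{1}{m{\left(-752 \right)} + l{\left(s{\left(-23,I{\left(2,7 \right)} \right)} \right)}} = \frac{1}{\left(-421\right) \left(-752\right) - 140} = \frac{1}{316592 - 140} = \frac{1}{316452}$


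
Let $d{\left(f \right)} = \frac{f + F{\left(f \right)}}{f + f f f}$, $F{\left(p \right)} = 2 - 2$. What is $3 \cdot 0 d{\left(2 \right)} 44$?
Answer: $0$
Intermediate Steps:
$F{\left(p \right)} = 0$
$d{\left(f \right)} = \frac{f}{f + f^{3}}$ ($d{\left(f \right)} = \frac{f + 0}{f + f f f} = \frac{f}{f + f f^{2}} = \frac{f}{f + f^{3}}$)
$3 \cdot 0 d{\left(2 \right)} 44 = \frac{3 \cdot 0}{1 + 2^{2}} \cdot 44 = \frac{0}{1 + 4} \cdot 44 = \frac{0}{5} \cdot 44 = 0 \cdot \frac{1}{5} \cdot 44 = 0 \cdot 44 = 0$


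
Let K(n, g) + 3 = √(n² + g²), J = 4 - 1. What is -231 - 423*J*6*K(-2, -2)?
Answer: 22611 - 15228*√2 ≈ 1075.4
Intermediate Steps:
J = 3
K(n, g) = -3 + √(g² + n²) (K(n, g) = -3 + √(n² + g²) = -3 + √(g² + n²))
-231 - 423*J*6*K(-2, -2) = -231 - 423*3*6*(-3 + √((-2)² + (-2)²)) = -231 - 7614*(-3 + √(4 + 4)) = -231 - 7614*(-3 + √8) = -231 - 7614*(-3 + 2*√2) = -231 - 423*(-54 + 36*√2) = -231 + (22842 - 15228*√2) = 22611 - 15228*√2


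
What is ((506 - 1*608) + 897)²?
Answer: 632025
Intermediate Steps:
((506 - 1*608) + 897)² = ((506 - 608) + 897)² = (-102 + 897)² = 795² = 632025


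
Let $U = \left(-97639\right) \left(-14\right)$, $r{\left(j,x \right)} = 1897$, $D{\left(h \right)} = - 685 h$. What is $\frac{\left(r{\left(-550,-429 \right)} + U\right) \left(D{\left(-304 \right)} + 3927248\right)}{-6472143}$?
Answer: $- \frac{628981533376}{719127} \approx -8.7465 \cdot 10^{5}$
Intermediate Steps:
$U = 1366946$
$\frac{\left(r{\left(-550,-429 \right)} + U\right) \left(D{\left(-304 \right)} + 3927248\right)}{-6472143} = \frac{\left(1897 + 1366946\right) \left(\left(-685\right) \left(-304\right) + 3927248\right)}{-6472143} = 1368843 \left(208240 + 3927248\right) \left(- \frac{1}{6472143}\right) = 1368843 \cdot 4135488 \left(- \frac{1}{6472143}\right) = 5660833800384 \left(- \frac{1}{6472143}\right) = - \frac{628981533376}{719127}$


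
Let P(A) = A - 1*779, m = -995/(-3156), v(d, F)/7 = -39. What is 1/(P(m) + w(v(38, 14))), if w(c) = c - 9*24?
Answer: -3156/4000813 ≈ -0.00078884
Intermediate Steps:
v(d, F) = -273 (v(d, F) = 7*(-39) = -273)
m = 995/3156 (m = -995*(-1/3156) = 995/3156 ≈ 0.31527)
w(c) = -216 + c (w(c) = c - 216 = -216 + c)
P(A) = -779 + A (P(A) = A - 779 = -779 + A)
1/(P(m) + w(v(38, 14))) = 1/((-779 + 995/3156) + (-216 - 273)) = 1/(-2457529/3156 - 489) = 1/(-4000813/3156) = -3156/4000813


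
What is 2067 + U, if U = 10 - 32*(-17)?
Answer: 2621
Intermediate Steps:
U = 554 (U = 10 + 544 = 554)
2067 + U = 2067 + 554 = 2621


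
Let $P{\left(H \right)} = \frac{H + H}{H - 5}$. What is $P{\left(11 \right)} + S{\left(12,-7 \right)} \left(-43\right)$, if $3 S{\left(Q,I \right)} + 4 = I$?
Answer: $\frac{484}{3} \approx 161.33$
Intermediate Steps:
$S{\left(Q,I \right)} = - \frac{4}{3} + \frac{I}{3}$
$P{\left(H \right)} = \frac{2 H}{-5 + H}$
$P{\left(11 \right)} + S{\left(12,-7 \right)} \left(-43\right) = 2 \cdot 11 \frac{1}{-5 + 11} + \left(- \frac{4}{3} + \frac{1}{3} \left(-7\right)\right) \left(-43\right) = 2 \cdot 11 \cdot \frac{1}{6} + \left(- \frac{4}{3} - \frac{7}{3}\right) \left(-43\right) = 2 \cdot 11 \cdot \frac{1}{6} - - \frac{473}{3} = \frac{11}{3} + \frac{473}{3} = \frac{484}{3}$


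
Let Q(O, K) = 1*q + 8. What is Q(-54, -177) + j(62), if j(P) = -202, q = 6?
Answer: -188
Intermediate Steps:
Q(O, K) = 14 (Q(O, K) = 1*6 + 8 = 6 + 8 = 14)
Q(-54, -177) + j(62) = 14 - 202 = -188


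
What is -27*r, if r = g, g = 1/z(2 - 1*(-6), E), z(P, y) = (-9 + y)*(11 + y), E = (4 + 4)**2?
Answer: -9/1375 ≈ -0.0065455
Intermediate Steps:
E = 64 (E = 8**2 = 64)
g = 1/4125 (g = 1/(-99 + 64**2 + 2*64) = 1/(-99 + 4096 + 128) = 1/4125 ≈ 0.00024242)
r = 1/4125 ≈ 0.00024242
-27*r = -27*1/4125 = -9/1375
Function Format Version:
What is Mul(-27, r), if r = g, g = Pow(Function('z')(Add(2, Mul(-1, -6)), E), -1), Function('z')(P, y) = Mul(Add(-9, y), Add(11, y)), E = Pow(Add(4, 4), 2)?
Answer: Rational(-9, 1375) ≈ -0.0065455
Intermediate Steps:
E = 64 (E = Pow(8, 2) = 64)
g = Rational(1, 4125) (g = Pow(Add(-99, Pow(64, 2), Mul(2, 64)), -1) = Pow(Add(-99, 4096, 128), -1) = Pow(4125, -1) = Rational(1, 4125) ≈ 0.00024242)
r = Rational(1, 4125) ≈ 0.00024242
Mul(-27, r) = Mul(-27, Rational(1, 4125)) = Rational(-9, 1375)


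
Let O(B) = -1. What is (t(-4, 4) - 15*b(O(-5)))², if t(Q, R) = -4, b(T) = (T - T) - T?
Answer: 361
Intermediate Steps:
b(T) = -T (b(T) = 0 - T = -T)
(t(-4, 4) - 15*b(O(-5)))² = (-4 - (-15)*(-1))² = (-4 - 15*1)² = (-4 - 15)² = (-19)² = 361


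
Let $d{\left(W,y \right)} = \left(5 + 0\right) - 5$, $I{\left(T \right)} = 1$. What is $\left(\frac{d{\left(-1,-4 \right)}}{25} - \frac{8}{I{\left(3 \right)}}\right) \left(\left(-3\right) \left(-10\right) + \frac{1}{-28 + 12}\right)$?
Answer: $- \frac{479}{2} \approx -239.5$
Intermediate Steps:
$d{\left(W,y \right)} = 0$ ($d{\left(W,y \right)} = 5 - 5 = 0$)
$\left(\frac{d{\left(-1,-4 \right)}}{25} - \frac{8}{I{\left(3 \right)}}\right) \left(\left(-3\right) \left(-10\right) + \frac{1}{-28 + 12}\right) = \left(\frac{0}{25} - \frac{8}{1}\right) \left(\left(-3\right) \left(-10\right) + \frac{1}{-28 + 12}\right) = \left(0 \cdot \frac{1}{25} - 8\right) \left(30 + \frac{1}{-16}\right) = \left(0 - 8\right) \left(30 - \frac{1}{16}\right) = \left(-8\right) \frac{479}{16} = - \frac{479}{2}$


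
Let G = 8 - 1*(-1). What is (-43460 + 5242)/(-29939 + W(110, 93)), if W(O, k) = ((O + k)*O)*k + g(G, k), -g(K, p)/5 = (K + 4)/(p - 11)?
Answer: -3133876/167833517 ≈ -0.018673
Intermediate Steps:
G = 9 (G = 8 + 1 = 9)
g(K, p) = -5*(4 + K)/(-11 + p) (g(K, p) = -5*(K + 4)/(p - 11) = -5*(4 + K)/(-11 + p))
W(O, k) = -65/(-11 + k) + O*k*(O + k) (W(O, k) = ((O + k)*O)*k + 5*(-4 - 1*9)/(-11 + k) = (O*(O + k))*k + 5*(-4 - 9)/(-11 + k) = O*k*(O + k) + 5*(-13)/(-11 + k) = O*k*(O + k) - 65/(-11 + k) = -65/(-11 + k) + O*k*(O + k))
(-43460 + 5242)/(-29939 + W(110, 93)) = (-43460 + 5242)/(-29939 + (-65 + 110*93*(-11 + 93)*(110 + 93))/(-11 + 93)) = -38218/(-29939 + (-65 + 110*93*82*203)/82) = -38218/(-29939 + (-65 + 170288580)/82) = -38218/(-29939 + (1/82)*170288515) = -38218/(-29939 + 170288515/82) = -38218/167833517/82 = -38218*82/167833517 = -3133876/167833517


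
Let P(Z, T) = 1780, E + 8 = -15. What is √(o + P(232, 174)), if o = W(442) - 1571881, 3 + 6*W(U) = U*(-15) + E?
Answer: I*√14140893/3 ≈ 1253.5*I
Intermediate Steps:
E = -23 (E = -8 - 15 = -23)
W(U) = -13/3 - 5*U/2 (W(U) = -½ + (U*(-15) - 23)/6 = -½ + (-15*U - 23)/6 = -½ + (-23 - 15*U)/6 = -½ + (-23/6 - 5*U/2) = -13/3 - 5*U/2)
o = -4718971/3 (o = (-13/3 - 5/2*442) - 1571881 = (-13/3 - 1105) - 1571881 = -3328/3 - 1571881 = -4718971/3 ≈ -1.5730e+6)
√(o + P(232, 174)) = √(-4718971/3 + 1780) = √(-4713631/3) = I*√14140893/3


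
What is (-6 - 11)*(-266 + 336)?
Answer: -1190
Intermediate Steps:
(-6 - 11)*(-266 + 336) = -17*70 = -1190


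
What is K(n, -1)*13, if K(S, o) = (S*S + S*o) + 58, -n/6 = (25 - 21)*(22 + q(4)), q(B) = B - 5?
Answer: 3309514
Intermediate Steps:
q(B) = -5 + B
n = -504 (n = -6*(25 - 21)*(22 + (-5 + 4)) = -24*(22 - 1) = -24*21 = -6*84 = -504)
K(S, o) = 58 + S**2 + S*o (K(S, o) = (S**2 + S*o) + 58 = 58 + S**2 + S*o)
K(n, -1)*13 = (58 + (-504)**2 - 504*(-1))*13 = (58 + 254016 + 504)*13 = 254578*13 = 3309514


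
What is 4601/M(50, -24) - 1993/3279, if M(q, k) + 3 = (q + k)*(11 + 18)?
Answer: 13589936/2462529 ≈ 5.5187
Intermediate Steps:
M(q, k) = -3 + 29*k + 29*q (M(q, k) = -3 + (q + k)*(11 + 18) = -3 + (k + q)*29 = -3 + (29*k + 29*q) = -3 + 29*k + 29*q)
4601/M(50, -24) - 1993/3279 = 4601/(-3 + 29*(-24) + 29*50) - 1993/3279 = 4601/(-3 - 696 + 1450) - 1993*1/3279 = 4601/751 - 1993/3279 = 13589936/2462529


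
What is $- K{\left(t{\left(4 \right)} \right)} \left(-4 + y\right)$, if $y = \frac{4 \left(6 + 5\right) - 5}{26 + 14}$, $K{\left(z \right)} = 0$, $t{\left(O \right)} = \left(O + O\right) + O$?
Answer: $0$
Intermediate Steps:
$t{\left(O \right)} = 3 O$ ($t{\left(O \right)} = 2 O + O = 3 O$)
$y = \frac{39}{40}$ ($y = \frac{4 \cdot 11 - 5}{40} = \left(44 - 5\right) \frac{1}{40} = 39 \cdot \frac{1}{40} = \frac{39}{40} \approx 0.975$)
$- K{\left(t{\left(4 \right)} \right)} \left(-4 + y\right) = \left(-1\right) 0 \left(-4 + \frac{39}{40}\right) = 0 \left(- \frac{121}{40}\right) = 0$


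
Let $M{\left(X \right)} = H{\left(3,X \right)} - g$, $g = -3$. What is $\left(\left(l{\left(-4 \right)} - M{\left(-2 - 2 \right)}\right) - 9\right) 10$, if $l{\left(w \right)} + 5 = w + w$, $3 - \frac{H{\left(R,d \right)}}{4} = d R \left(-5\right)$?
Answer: $2030$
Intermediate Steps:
$H{\left(R,d \right)} = 12 + 20 R d$ ($H{\left(R,d \right)} = 12 - 4 d R \left(-5\right) = 12 - 4 R d \left(-5\right) = 12 - 4 \left(- 5 R d\right) = 12 + 20 R d$)
$l{\left(w \right)} = -5 + 2 w$ ($l{\left(w \right)} = -5 + \left(w + w\right) = -5 + 2 w$)
$M{\left(X \right)} = 15 + 60 X$ ($M{\left(X \right)} = \left(12 + 20 \cdot 3 X\right) - -3 = \left(12 + 60 X\right) + 3 = 15 + 60 X$)
$\left(\left(l{\left(-4 \right)} - M{\left(-2 - 2 \right)}\right) - 9\right) 10 = \left(\left(\left(-5 + 2 \left(-4\right)\right) - \left(15 + 60 \left(-2 - 2\right)\right)\right) - 9\right) 10 = \left(\left(\left(-5 - 8\right) - \left(15 + 60 \left(-4\right)\right)\right) - 9\right) 10 = \left(\left(-13 - \left(15 - 240\right)\right) - 9\right) 10 = \left(\left(-13 - -225\right) - 9\right) 10 = \left(\left(-13 + 225\right) - 9\right) 10 = \left(212 - 9\right) 10 = 203 \cdot 10 = 2030$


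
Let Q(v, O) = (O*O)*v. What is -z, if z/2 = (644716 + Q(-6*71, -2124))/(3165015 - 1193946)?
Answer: 3842402920/1971069 ≈ 1949.4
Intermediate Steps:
Q(v, O) = v*O**2 (Q(v, O) = O**2*v = v*O**2)
z = -3842402920/1971069 (z = 2*((644716 - 6*71*(-2124)**2)/(3165015 - 1193946)) = 2*((644716 - 426*4511376)/1971069) = 2*((644716 - 1921846176)*(1/1971069)) = 2*(-1921201460*1/1971069) = 2*(-1921201460/1971069) = -3842402920/1971069 ≈ -1949.4)
-z = -1*(-3842402920/1971069) = 3842402920/1971069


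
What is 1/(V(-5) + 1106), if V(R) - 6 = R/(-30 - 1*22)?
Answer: 52/57829 ≈ 0.00089920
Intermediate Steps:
V(R) = 6 - R/52 (V(R) = 6 + R/(-30 - 1*22) = 6 + R/(-30 - 22) = 6 + R/(-52) = 6 + R*(-1/52) = 6 - R/52)
1/(V(-5) + 1106) = 1/((6 - 1/52*(-5)) + 1106) = 1/((6 + 5/52) + 1106) = 1/(317/52 + 1106) = 1/(57829/52) = 52/57829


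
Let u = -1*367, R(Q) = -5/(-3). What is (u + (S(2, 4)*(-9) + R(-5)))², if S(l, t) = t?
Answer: 1449616/9 ≈ 1.6107e+5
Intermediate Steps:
R(Q) = 5/3 (R(Q) = -5*(-⅓) = 5/3)
u = -367
(u + (S(2, 4)*(-9) + R(-5)))² = (-367 + (4*(-9) + 5/3))² = (-367 + (-36 + 5/3))² = (-367 - 103/3)² = (-1204/3)² = 1449616/9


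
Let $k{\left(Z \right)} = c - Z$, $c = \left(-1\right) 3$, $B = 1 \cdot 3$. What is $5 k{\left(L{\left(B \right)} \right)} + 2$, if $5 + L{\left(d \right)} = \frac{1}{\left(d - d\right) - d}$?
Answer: $\frac{41}{3} \approx 13.667$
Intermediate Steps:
$B = 3$
$L{\left(d \right)} = -5 - \frac{1}{d}$ ($L{\left(d \right)} = -5 + \frac{1}{\left(d - d\right) - d} = -5 + \frac{1}{0 - d} = -5 + \frac{1}{\left(-1\right) d} = -5 - \frac{1}{d}$)
$c = -3$
$k{\left(Z \right)} = -3 - Z$
$5 k{\left(L{\left(B \right)} \right)} + 2 = 5 \left(-3 - \left(-5 - \frac{1}{3}\right)\right) + 2 = 5 \left(-3 - - \frac{16}{3}\right) + 2 = 5 \left(-3 + \frac{16}{3}\right) + 2 = 5 \cdot \frac{7}{3} + 2 = \frac{35}{3} + 2 = \frac{41}{3}$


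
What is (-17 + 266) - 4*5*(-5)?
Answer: 349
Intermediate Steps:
(-17 + 266) - 4*5*(-5) = 249 - 20*(-5) = 249 + 100 = 349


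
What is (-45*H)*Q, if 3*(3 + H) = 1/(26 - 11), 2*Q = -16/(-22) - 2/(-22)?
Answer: 603/11 ≈ 54.818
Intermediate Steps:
Q = 9/22 (Q = (-16/(-22) - 2/(-22))/2 = (-16*(-1/22) - 2*(-1/22))/2 = (8/11 + 1/11)/2 = (½)*(9/11) = 9/22 ≈ 0.40909)
H = -134/45 (H = -3 + 1/(3*(26 - 11)) = -3 + (⅓)/15 = -3 + (⅓)*(1/15) = -3 + 1/45 = -134/45 ≈ -2.9778)
(-45*H)*Q = -45*(-134/45)*(9/22) = 134*(9/22) = 603/11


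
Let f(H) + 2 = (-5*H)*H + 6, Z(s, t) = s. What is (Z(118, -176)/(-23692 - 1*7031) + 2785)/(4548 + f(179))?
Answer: -85563437/4782127119 ≈ -0.017892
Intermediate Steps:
f(H) = 4 - 5*H**2 (f(H) = -2 + ((-5*H)*H + 6) = -2 + (-5*H**2 + 6) = -2 + (6 - 5*H**2) = 4 - 5*H**2)
(Z(118, -176)/(-23692 - 1*7031) + 2785)/(4548 + f(179)) = (118/(-23692 - 1*7031) + 2785)/(4548 + (4 - 5*179**2)) = (118/(-23692 - 7031) + 2785)/(4548 + (4 - 5*32041)) = (118/(-30723) + 2785)/(4548 + (4 - 160205)) = (118*(-1/30723) + 2785)/(4548 - 160201) = (-118/30723 + 2785)/(-155653) = (85563437/30723)*(-1/155653) = -85563437/4782127119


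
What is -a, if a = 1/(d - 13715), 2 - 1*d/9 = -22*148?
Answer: -1/15607 ≈ -6.4074e-5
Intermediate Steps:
d = 29322 (d = 18 - (-198)*148 = 18 - 9*(-3256) = 18 + 29304 = 29322)
a = 1/15607 (a = 1/(29322 - 13715) = 1/15607 ≈ 6.4074e-5)
-a = -1*1/15607 = -1/15607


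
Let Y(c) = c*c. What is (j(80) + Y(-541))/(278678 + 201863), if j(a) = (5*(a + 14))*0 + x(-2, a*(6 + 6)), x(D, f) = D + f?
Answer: 293639/480541 ≈ 0.61106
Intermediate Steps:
Y(c) = c²
j(a) = -2 + 12*a (j(a) = (5*(a + 14))*0 + (-2 + a*(6 + 6)) = (5*(14 + a))*0 + (-2 + a*12) = (70 + 5*a)*0 + (-2 + 12*a) = 0 + (-2 + 12*a) = -2 + 12*a)
(j(80) + Y(-541))/(278678 + 201863) = ((-2 + 12*80) + (-541)²)/(278678 + 201863) = ((-2 + 960) + 292681)/480541 = (958 + 292681)*(1/480541) = 293639*(1/480541) = 293639/480541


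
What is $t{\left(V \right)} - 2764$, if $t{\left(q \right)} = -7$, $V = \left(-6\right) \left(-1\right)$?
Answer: $-2771$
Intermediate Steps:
$V = 6$
$t{\left(V \right)} - 2764 = -7 - 2764 = -2771$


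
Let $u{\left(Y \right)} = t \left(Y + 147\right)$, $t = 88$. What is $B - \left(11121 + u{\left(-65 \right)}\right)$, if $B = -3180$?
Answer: $-21517$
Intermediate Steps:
$u{\left(Y \right)} = 12936 + 88 Y$ ($u{\left(Y \right)} = 88 \left(Y + 147\right) = 88 \left(147 + Y\right) = 12936 + 88 Y$)
$B - \left(11121 + u{\left(-65 \right)}\right) = -3180 - \left(11121 + \left(12936 + 88 \left(-65\right)\right)\right) = -3180 - \left(11121 + \left(12936 - 5720\right)\right) = -3180 - \left(11121 + 7216\right) = -3180 - 18337 = -21517$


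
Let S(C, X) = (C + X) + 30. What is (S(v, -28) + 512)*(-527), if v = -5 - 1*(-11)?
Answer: -274040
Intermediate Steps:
v = 6 (v = -5 + 11 = 6)
S(C, X) = 30 + C + X
(S(v, -28) + 512)*(-527) = ((30 + 6 - 28) + 512)*(-527) = (8 + 512)*(-527) = 520*(-527) = -274040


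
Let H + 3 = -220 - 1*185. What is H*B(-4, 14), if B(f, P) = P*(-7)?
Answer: 39984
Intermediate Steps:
B(f, P) = -7*P
H = -408 (H = -3 + (-220 - 1*185) = -3 + (-220 - 185) = -3 - 405 = -408)
H*B(-4, 14) = -(-2856)*14 = -408*(-98) = 39984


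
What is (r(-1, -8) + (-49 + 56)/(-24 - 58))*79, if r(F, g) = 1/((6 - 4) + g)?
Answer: -2449/123 ≈ -19.911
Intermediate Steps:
r(F, g) = 1/(2 + g)
(r(-1, -8) + (-49 + 56)/(-24 - 58))*79 = (1/(2 - 8) + (-49 + 56)/(-24 - 58))*79 = (1/(-6) + 7/(-82))*79 = (-⅙ + 7*(-1/82))*79 = (-⅙ - 7/82)*79 = -31/123*79 = -2449/123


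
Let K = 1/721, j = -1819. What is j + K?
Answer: -1311498/721 ≈ -1819.0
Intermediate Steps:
K = 1/721 ≈ 0.0013870
j + K = -1819 + 1/721 = -1311498/721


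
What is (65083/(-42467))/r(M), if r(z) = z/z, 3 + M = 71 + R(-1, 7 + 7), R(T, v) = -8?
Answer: -65083/42467 ≈ -1.5326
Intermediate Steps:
M = 60 (M = -3 + (71 - 8) = -3 + 63 = 60)
r(z) = 1
(65083/(-42467))/r(M) = (65083/(-42467))/1 = (65083*(-1/42467))*1 = -65083/42467*1 = -65083/42467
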